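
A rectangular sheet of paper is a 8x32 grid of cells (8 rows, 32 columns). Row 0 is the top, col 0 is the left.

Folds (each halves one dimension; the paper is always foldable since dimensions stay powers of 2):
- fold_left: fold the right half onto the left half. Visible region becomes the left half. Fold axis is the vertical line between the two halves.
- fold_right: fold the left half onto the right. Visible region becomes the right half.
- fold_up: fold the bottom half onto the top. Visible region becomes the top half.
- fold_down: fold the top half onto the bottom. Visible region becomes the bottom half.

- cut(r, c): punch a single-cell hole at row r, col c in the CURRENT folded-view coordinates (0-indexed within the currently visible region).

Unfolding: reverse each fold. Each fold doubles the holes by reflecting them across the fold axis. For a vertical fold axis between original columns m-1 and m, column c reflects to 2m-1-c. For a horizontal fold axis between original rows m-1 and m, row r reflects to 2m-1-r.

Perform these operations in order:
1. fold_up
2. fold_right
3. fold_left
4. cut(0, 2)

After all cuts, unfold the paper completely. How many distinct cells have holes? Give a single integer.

Answer: 8

Derivation:
Op 1 fold_up: fold axis h@4; visible region now rows[0,4) x cols[0,32) = 4x32
Op 2 fold_right: fold axis v@16; visible region now rows[0,4) x cols[16,32) = 4x16
Op 3 fold_left: fold axis v@24; visible region now rows[0,4) x cols[16,24) = 4x8
Op 4 cut(0, 2): punch at orig (0,18); cuts so far [(0, 18)]; region rows[0,4) x cols[16,24) = 4x8
Unfold 1 (reflect across v@24): 2 holes -> [(0, 18), (0, 29)]
Unfold 2 (reflect across v@16): 4 holes -> [(0, 2), (0, 13), (0, 18), (0, 29)]
Unfold 3 (reflect across h@4): 8 holes -> [(0, 2), (0, 13), (0, 18), (0, 29), (7, 2), (7, 13), (7, 18), (7, 29)]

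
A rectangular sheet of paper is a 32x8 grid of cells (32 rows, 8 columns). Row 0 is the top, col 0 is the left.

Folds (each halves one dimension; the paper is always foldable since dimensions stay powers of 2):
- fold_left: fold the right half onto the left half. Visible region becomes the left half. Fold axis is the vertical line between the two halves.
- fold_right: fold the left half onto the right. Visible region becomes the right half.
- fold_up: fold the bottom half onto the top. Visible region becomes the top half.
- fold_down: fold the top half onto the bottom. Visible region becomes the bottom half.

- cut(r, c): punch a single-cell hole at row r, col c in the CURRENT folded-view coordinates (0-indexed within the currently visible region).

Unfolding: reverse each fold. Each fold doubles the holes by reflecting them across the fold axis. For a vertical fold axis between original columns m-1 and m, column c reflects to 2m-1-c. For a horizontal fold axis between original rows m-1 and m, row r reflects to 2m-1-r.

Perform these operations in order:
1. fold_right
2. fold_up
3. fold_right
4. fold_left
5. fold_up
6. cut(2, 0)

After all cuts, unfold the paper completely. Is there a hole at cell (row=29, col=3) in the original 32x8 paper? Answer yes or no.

Answer: yes

Derivation:
Op 1 fold_right: fold axis v@4; visible region now rows[0,32) x cols[4,8) = 32x4
Op 2 fold_up: fold axis h@16; visible region now rows[0,16) x cols[4,8) = 16x4
Op 3 fold_right: fold axis v@6; visible region now rows[0,16) x cols[6,8) = 16x2
Op 4 fold_left: fold axis v@7; visible region now rows[0,16) x cols[6,7) = 16x1
Op 5 fold_up: fold axis h@8; visible region now rows[0,8) x cols[6,7) = 8x1
Op 6 cut(2, 0): punch at orig (2,6); cuts so far [(2, 6)]; region rows[0,8) x cols[6,7) = 8x1
Unfold 1 (reflect across h@8): 2 holes -> [(2, 6), (13, 6)]
Unfold 2 (reflect across v@7): 4 holes -> [(2, 6), (2, 7), (13, 6), (13, 7)]
Unfold 3 (reflect across v@6): 8 holes -> [(2, 4), (2, 5), (2, 6), (2, 7), (13, 4), (13, 5), (13, 6), (13, 7)]
Unfold 4 (reflect across h@16): 16 holes -> [(2, 4), (2, 5), (2, 6), (2, 7), (13, 4), (13, 5), (13, 6), (13, 7), (18, 4), (18, 5), (18, 6), (18, 7), (29, 4), (29, 5), (29, 6), (29, 7)]
Unfold 5 (reflect across v@4): 32 holes -> [(2, 0), (2, 1), (2, 2), (2, 3), (2, 4), (2, 5), (2, 6), (2, 7), (13, 0), (13, 1), (13, 2), (13, 3), (13, 4), (13, 5), (13, 6), (13, 7), (18, 0), (18, 1), (18, 2), (18, 3), (18, 4), (18, 5), (18, 6), (18, 7), (29, 0), (29, 1), (29, 2), (29, 3), (29, 4), (29, 5), (29, 6), (29, 7)]
Holes: [(2, 0), (2, 1), (2, 2), (2, 3), (2, 4), (2, 5), (2, 6), (2, 7), (13, 0), (13, 1), (13, 2), (13, 3), (13, 4), (13, 5), (13, 6), (13, 7), (18, 0), (18, 1), (18, 2), (18, 3), (18, 4), (18, 5), (18, 6), (18, 7), (29, 0), (29, 1), (29, 2), (29, 3), (29, 4), (29, 5), (29, 6), (29, 7)]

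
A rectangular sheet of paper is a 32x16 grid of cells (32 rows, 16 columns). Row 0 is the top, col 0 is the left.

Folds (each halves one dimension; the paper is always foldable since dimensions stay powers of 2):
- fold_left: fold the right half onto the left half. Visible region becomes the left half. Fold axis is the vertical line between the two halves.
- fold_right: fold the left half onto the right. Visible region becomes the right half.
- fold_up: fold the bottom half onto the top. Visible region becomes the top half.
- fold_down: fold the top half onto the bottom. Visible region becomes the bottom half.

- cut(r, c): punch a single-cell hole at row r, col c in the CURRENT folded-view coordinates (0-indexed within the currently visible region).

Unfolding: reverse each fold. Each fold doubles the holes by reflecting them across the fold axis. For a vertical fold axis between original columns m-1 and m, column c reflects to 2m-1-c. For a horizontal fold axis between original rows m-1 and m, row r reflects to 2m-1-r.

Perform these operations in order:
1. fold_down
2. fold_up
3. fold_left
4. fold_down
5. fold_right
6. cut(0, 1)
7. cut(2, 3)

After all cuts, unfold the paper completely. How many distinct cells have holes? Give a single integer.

Op 1 fold_down: fold axis h@16; visible region now rows[16,32) x cols[0,16) = 16x16
Op 2 fold_up: fold axis h@24; visible region now rows[16,24) x cols[0,16) = 8x16
Op 3 fold_left: fold axis v@8; visible region now rows[16,24) x cols[0,8) = 8x8
Op 4 fold_down: fold axis h@20; visible region now rows[20,24) x cols[0,8) = 4x8
Op 5 fold_right: fold axis v@4; visible region now rows[20,24) x cols[4,8) = 4x4
Op 6 cut(0, 1): punch at orig (20,5); cuts so far [(20, 5)]; region rows[20,24) x cols[4,8) = 4x4
Op 7 cut(2, 3): punch at orig (22,7); cuts so far [(20, 5), (22, 7)]; region rows[20,24) x cols[4,8) = 4x4
Unfold 1 (reflect across v@4): 4 holes -> [(20, 2), (20, 5), (22, 0), (22, 7)]
Unfold 2 (reflect across h@20): 8 holes -> [(17, 0), (17, 7), (19, 2), (19, 5), (20, 2), (20, 5), (22, 0), (22, 7)]
Unfold 3 (reflect across v@8): 16 holes -> [(17, 0), (17, 7), (17, 8), (17, 15), (19, 2), (19, 5), (19, 10), (19, 13), (20, 2), (20, 5), (20, 10), (20, 13), (22, 0), (22, 7), (22, 8), (22, 15)]
Unfold 4 (reflect across h@24): 32 holes -> [(17, 0), (17, 7), (17, 8), (17, 15), (19, 2), (19, 5), (19, 10), (19, 13), (20, 2), (20, 5), (20, 10), (20, 13), (22, 0), (22, 7), (22, 8), (22, 15), (25, 0), (25, 7), (25, 8), (25, 15), (27, 2), (27, 5), (27, 10), (27, 13), (28, 2), (28, 5), (28, 10), (28, 13), (30, 0), (30, 7), (30, 8), (30, 15)]
Unfold 5 (reflect across h@16): 64 holes -> [(1, 0), (1, 7), (1, 8), (1, 15), (3, 2), (3, 5), (3, 10), (3, 13), (4, 2), (4, 5), (4, 10), (4, 13), (6, 0), (6, 7), (6, 8), (6, 15), (9, 0), (9, 7), (9, 8), (9, 15), (11, 2), (11, 5), (11, 10), (11, 13), (12, 2), (12, 5), (12, 10), (12, 13), (14, 0), (14, 7), (14, 8), (14, 15), (17, 0), (17, 7), (17, 8), (17, 15), (19, 2), (19, 5), (19, 10), (19, 13), (20, 2), (20, 5), (20, 10), (20, 13), (22, 0), (22, 7), (22, 8), (22, 15), (25, 0), (25, 7), (25, 8), (25, 15), (27, 2), (27, 5), (27, 10), (27, 13), (28, 2), (28, 5), (28, 10), (28, 13), (30, 0), (30, 7), (30, 8), (30, 15)]

Answer: 64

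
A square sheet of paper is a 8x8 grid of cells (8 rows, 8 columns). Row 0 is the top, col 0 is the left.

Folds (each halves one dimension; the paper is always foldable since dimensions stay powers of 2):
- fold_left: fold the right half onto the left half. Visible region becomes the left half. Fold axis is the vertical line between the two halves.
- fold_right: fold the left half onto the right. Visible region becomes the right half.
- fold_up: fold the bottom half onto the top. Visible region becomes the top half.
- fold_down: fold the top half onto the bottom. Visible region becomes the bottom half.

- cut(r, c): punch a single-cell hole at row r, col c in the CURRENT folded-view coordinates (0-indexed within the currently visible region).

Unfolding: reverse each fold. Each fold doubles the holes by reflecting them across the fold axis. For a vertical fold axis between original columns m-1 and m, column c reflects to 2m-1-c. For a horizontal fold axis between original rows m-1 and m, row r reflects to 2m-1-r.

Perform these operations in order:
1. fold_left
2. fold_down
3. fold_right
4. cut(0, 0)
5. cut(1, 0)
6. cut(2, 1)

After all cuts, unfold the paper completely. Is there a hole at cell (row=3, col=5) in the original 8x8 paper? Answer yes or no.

Answer: yes

Derivation:
Op 1 fold_left: fold axis v@4; visible region now rows[0,8) x cols[0,4) = 8x4
Op 2 fold_down: fold axis h@4; visible region now rows[4,8) x cols[0,4) = 4x4
Op 3 fold_right: fold axis v@2; visible region now rows[4,8) x cols[2,4) = 4x2
Op 4 cut(0, 0): punch at orig (4,2); cuts so far [(4, 2)]; region rows[4,8) x cols[2,4) = 4x2
Op 5 cut(1, 0): punch at orig (5,2); cuts so far [(4, 2), (5, 2)]; region rows[4,8) x cols[2,4) = 4x2
Op 6 cut(2, 1): punch at orig (6,3); cuts so far [(4, 2), (5, 2), (6, 3)]; region rows[4,8) x cols[2,4) = 4x2
Unfold 1 (reflect across v@2): 6 holes -> [(4, 1), (4, 2), (5, 1), (5, 2), (6, 0), (6, 3)]
Unfold 2 (reflect across h@4): 12 holes -> [(1, 0), (1, 3), (2, 1), (2, 2), (3, 1), (3, 2), (4, 1), (4, 2), (5, 1), (5, 2), (6, 0), (6, 3)]
Unfold 3 (reflect across v@4): 24 holes -> [(1, 0), (1, 3), (1, 4), (1, 7), (2, 1), (2, 2), (2, 5), (2, 6), (3, 1), (3, 2), (3, 5), (3, 6), (4, 1), (4, 2), (4, 5), (4, 6), (5, 1), (5, 2), (5, 5), (5, 6), (6, 0), (6, 3), (6, 4), (6, 7)]
Holes: [(1, 0), (1, 3), (1, 4), (1, 7), (2, 1), (2, 2), (2, 5), (2, 6), (3, 1), (3, 2), (3, 5), (3, 6), (4, 1), (4, 2), (4, 5), (4, 6), (5, 1), (5, 2), (5, 5), (5, 6), (6, 0), (6, 3), (6, 4), (6, 7)]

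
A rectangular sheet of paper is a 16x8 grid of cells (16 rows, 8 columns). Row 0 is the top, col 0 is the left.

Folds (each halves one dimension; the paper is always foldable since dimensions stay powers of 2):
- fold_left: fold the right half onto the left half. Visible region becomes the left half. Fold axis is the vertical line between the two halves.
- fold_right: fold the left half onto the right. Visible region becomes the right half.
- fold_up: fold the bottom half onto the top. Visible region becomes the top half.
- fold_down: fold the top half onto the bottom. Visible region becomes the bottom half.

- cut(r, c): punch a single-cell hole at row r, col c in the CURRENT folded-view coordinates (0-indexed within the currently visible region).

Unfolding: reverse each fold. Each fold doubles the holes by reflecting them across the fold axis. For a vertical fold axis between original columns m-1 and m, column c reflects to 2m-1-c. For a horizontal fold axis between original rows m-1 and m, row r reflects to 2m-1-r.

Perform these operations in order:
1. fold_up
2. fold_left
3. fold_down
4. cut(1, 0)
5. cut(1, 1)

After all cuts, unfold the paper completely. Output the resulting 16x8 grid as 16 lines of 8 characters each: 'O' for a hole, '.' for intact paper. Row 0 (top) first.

Answer: ........
........
OO....OO
........
........
OO....OO
........
........
........
........
OO....OO
........
........
OO....OO
........
........

Derivation:
Op 1 fold_up: fold axis h@8; visible region now rows[0,8) x cols[0,8) = 8x8
Op 2 fold_left: fold axis v@4; visible region now rows[0,8) x cols[0,4) = 8x4
Op 3 fold_down: fold axis h@4; visible region now rows[4,8) x cols[0,4) = 4x4
Op 4 cut(1, 0): punch at orig (5,0); cuts so far [(5, 0)]; region rows[4,8) x cols[0,4) = 4x4
Op 5 cut(1, 1): punch at orig (5,1); cuts so far [(5, 0), (5, 1)]; region rows[4,8) x cols[0,4) = 4x4
Unfold 1 (reflect across h@4): 4 holes -> [(2, 0), (2, 1), (5, 0), (5, 1)]
Unfold 2 (reflect across v@4): 8 holes -> [(2, 0), (2, 1), (2, 6), (2, 7), (5, 0), (5, 1), (5, 6), (5, 7)]
Unfold 3 (reflect across h@8): 16 holes -> [(2, 0), (2, 1), (2, 6), (2, 7), (5, 0), (5, 1), (5, 6), (5, 7), (10, 0), (10, 1), (10, 6), (10, 7), (13, 0), (13, 1), (13, 6), (13, 7)]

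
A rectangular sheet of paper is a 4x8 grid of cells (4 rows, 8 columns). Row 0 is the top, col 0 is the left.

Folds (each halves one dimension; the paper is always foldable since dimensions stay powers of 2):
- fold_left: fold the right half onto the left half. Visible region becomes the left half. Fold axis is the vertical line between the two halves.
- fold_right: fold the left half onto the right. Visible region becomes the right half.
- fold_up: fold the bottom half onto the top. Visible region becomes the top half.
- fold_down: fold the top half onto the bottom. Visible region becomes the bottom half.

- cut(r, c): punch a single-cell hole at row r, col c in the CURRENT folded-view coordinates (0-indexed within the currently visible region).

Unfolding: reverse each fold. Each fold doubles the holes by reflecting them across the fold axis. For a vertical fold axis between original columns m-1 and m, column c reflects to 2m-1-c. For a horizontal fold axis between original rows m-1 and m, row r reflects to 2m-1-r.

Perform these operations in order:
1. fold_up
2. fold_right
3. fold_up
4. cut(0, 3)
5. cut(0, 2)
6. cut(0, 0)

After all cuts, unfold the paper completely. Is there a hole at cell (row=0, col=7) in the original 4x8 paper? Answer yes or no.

Op 1 fold_up: fold axis h@2; visible region now rows[0,2) x cols[0,8) = 2x8
Op 2 fold_right: fold axis v@4; visible region now rows[0,2) x cols[4,8) = 2x4
Op 3 fold_up: fold axis h@1; visible region now rows[0,1) x cols[4,8) = 1x4
Op 4 cut(0, 3): punch at orig (0,7); cuts so far [(0, 7)]; region rows[0,1) x cols[4,8) = 1x4
Op 5 cut(0, 2): punch at orig (0,6); cuts so far [(0, 6), (0, 7)]; region rows[0,1) x cols[4,8) = 1x4
Op 6 cut(0, 0): punch at orig (0,4); cuts so far [(0, 4), (0, 6), (0, 7)]; region rows[0,1) x cols[4,8) = 1x4
Unfold 1 (reflect across h@1): 6 holes -> [(0, 4), (0, 6), (0, 7), (1, 4), (1, 6), (1, 7)]
Unfold 2 (reflect across v@4): 12 holes -> [(0, 0), (0, 1), (0, 3), (0, 4), (0, 6), (0, 7), (1, 0), (1, 1), (1, 3), (1, 4), (1, 6), (1, 7)]
Unfold 3 (reflect across h@2): 24 holes -> [(0, 0), (0, 1), (0, 3), (0, 4), (0, 6), (0, 7), (1, 0), (1, 1), (1, 3), (1, 4), (1, 6), (1, 7), (2, 0), (2, 1), (2, 3), (2, 4), (2, 6), (2, 7), (3, 0), (3, 1), (3, 3), (3, 4), (3, 6), (3, 7)]
Holes: [(0, 0), (0, 1), (0, 3), (0, 4), (0, 6), (0, 7), (1, 0), (1, 1), (1, 3), (1, 4), (1, 6), (1, 7), (2, 0), (2, 1), (2, 3), (2, 4), (2, 6), (2, 7), (3, 0), (3, 1), (3, 3), (3, 4), (3, 6), (3, 7)]

Answer: yes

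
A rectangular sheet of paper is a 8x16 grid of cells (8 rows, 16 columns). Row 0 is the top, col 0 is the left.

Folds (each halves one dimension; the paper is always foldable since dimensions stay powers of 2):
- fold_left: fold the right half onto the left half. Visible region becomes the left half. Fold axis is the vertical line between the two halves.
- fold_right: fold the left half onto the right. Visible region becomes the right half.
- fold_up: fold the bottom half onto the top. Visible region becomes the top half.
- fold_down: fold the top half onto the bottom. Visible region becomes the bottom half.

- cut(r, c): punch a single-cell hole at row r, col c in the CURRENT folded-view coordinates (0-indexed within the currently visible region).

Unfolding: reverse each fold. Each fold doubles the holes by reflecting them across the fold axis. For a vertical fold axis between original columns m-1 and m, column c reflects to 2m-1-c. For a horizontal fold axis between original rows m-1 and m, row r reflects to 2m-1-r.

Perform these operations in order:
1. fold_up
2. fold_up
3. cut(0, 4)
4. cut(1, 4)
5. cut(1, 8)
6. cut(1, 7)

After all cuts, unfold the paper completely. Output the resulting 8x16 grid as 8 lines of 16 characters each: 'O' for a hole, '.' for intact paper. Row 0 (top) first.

Answer: ....O...........
....O..OO.......
....O..OO.......
....O...........
....O...........
....O..OO.......
....O..OO.......
....O...........

Derivation:
Op 1 fold_up: fold axis h@4; visible region now rows[0,4) x cols[0,16) = 4x16
Op 2 fold_up: fold axis h@2; visible region now rows[0,2) x cols[0,16) = 2x16
Op 3 cut(0, 4): punch at orig (0,4); cuts so far [(0, 4)]; region rows[0,2) x cols[0,16) = 2x16
Op 4 cut(1, 4): punch at orig (1,4); cuts so far [(0, 4), (1, 4)]; region rows[0,2) x cols[0,16) = 2x16
Op 5 cut(1, 8): punch at orig (1,8); cuts so far [(0, 4), (1, 4), (1, 8)]; region rows[0,2) x cols[0,16) = 2x16
Op 6 cut(1, 7): punch at orig (1,7); cuts so far [(0, 4), (1, 4), (1, 7), (1, 8)]; region rows[0,2) x cols[0,16) = 2x16
Unfold 1 (reflect across h@2): 8 holes -> [(0, 4), (1, 4), (1, 7), (1, 8), (2, 4), (2, 7), (2, 8), (3, 4)]
Unfold 2 (reflect across h@4): 16 holes -> [(0, 4), (1, 4), (1, 7), (1, 8), (2, 4), (2, 7), (2, 8), (3, 4), (4, 4), (5, 4), (5, 7), (5, 8), (6, 4), (6, 7), (6, 8), (7, 4)]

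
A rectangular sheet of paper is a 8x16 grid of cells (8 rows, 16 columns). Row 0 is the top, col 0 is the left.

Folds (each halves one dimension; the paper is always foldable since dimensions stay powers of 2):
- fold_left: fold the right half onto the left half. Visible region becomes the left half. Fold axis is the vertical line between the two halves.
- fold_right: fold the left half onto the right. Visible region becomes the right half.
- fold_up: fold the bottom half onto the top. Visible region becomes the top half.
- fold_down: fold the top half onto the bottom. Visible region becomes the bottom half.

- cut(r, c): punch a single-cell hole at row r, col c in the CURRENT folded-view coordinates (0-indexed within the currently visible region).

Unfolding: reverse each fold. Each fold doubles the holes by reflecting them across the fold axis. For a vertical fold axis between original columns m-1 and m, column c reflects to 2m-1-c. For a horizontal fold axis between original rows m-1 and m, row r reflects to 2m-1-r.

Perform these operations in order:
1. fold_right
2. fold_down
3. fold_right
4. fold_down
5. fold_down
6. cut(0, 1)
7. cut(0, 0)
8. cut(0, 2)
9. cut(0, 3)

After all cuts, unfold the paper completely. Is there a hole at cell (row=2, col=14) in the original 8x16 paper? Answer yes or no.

Op 1 fold_right: fold axis v@8; visible region now rows[0,8) x cols[8,16) = 8x8
Op 2 fold_down: fold axis h@4; visible region now rows[4,8) x cols[8,16) = 4x8
Op 3 fold_right: fold axis v@12; visible region now rows[4,8) x cols[12,16) = 4x4
Op 4 fold_down: fold axis h@6; visible region now rows[6,8) x cols[12,16) = 2x4
Op 5 fold_down: fold axis h@7; visible region now rows[7,8) x cols[12,16) = 1x4
Op 6 cut(0, 1): punch at orig (7,13); cuts so far [(7, 13)]; region rows[7,8) x cols[12,16) = 1x4
Op 7 cut(0, 0): punch at orig (7,12); cuts so far [(7, 12), (7, 13)]; region rows[7,8) x cols[12,16) = 1x4
Op 8 cut(0, 2): punch at orig (7,14); cuts so far [(7, 12), (7, 13), (7, 14)]; region rows[7,8) x cols[12,16) = 1x4
Op 9 cut(0, 3): punch at orig (7,15); cuts so far [(7, 12), (7, 13), (7, 14), (7, 15)]; region rows[7,8) x cols[12,16) = 1x4
Unfold 1 (reflect across h@7): 8 holes -> [(6, 12), (6, 13), (6, 14), (6, 15), (7, 12), (7, 13), (7, 14), (7, 15)]
Unfold 2 (reflect across h@6): 16 holes -> [(4, 12), (4, 13), (4, 14), (4, 15), (5, 12), (5, 13), (5, 14), (5, 15), (6, 12), (6, 13), (6, 14), (6, 15), (7, 12), (7, 13), (7, 14), (7, 15)]
Unfold 3 (reflect across v@12): 32 holes -> [(4, 8), (4, 9), (4, 10), (4, 11), (4, 12), (4, 13), (4, 14), (4, 15), (5, 8), (5, 9), (5, 10), (5, 11), (5, 12), (5, 13), (5, 14), (5, 15), (6, 8), (6, 9), (6, 10), (6, 11), (6, 12), (6, 13), (6, 14), (6, 15), (7, 8), (7, 9), (7, 10), (7, 11), (7, 12), (7, 13), (7, 14), (7, 15)]
Unfold 4 (reflect across h@4): 64 holes -> [(0, 8), (0, 9), (0, 10), (0, 11), (0, 12), (0, 13), (0, 14), (0, 15), (1, 8), (1, 9), (1, 10), (1, 11), (1, 12), (1, 13), (1, 14), (1, 15), (2, 8), (2, 9), (2, 10), (2, 11), (2, 12), (2, 13), (2, 14), (2, 15), (3, 8), (3, 9), (3, 10), (3, 11), (3, 12), (3, 13), (3, 14), (3, 15), (4, 8), (4, 9), (4, 10), (4, 11), (4, 12), (4, 13), (4, 14), (4, 15), (5, 8), (5, 9), (5, 10), (5, 11), (5, 12), (5, 13), (5, 14), (5, 15), (6, 8), (6, 9), (6, 10), (6, 11), (6, 12), (6, 13), (6, 14), (6, 15), (7, 8), (7, 9), (7, 10), (7, 11), (7, 12), (7, 13), (7, 14), (7, 15)]
Unfold 5 (reflect across v@8): 128 holes -> [(0, 0), (0, 1), (0, 2), (0, 3), (0, 4), (0, 5), (0, 6), (0, 7), (0, 8), (0, 9), (0, 10), (0, 11), (0, 12), (0, 13), (0, 14), (0, 15), (1, 0), (1, 1), (1, 2), (1, 3), (1, 4), (1, 5), (1, 6), (1, 7), (1, 8), (1, 9), (1, 10), (1, 11), (1, 12), (1, 13), (1, 14), (1, 15), (2, 0), (2, 1), (2, 2), (2, 3), (2, 4), (2, 5), (2, 6), (2, 7), (2, 8), (2, 9), (2, 10), (2, 11), (2, 12), (2, 13), (2, 14), (2, 15), (3, 0), (3, 1), (3, 2), (3, 3), (3, 4), (3, 5), (3, 6), (3, 7), (3, 8), (3, 9), (3, 10), (3, 11), (3, 12), (3, 13), (3, 14), (3, 15), (4, 0), (4, 1), (4, 2), (4, 3), (4, 4), (4, 5), (4, 6), (4, 7), (4, 8), (4, 9), (4, 10), (4, 11), (4, 12), (4, 13), (4, 14), (4, 15), (5, 0), (5, 1), (5, 2), (5, 3), (5, 4), (5, 5), (5, 6), (5, 7), (5, 8), (5, 9), (5, 10), (5, 11), (5, 12), (5, 13), (5, 14), (5, 15), (6, 0), (6, 1), (6, 2), (6, 3), (6, 4), (6, 5), (6, 6), (6, 7), (6, 8), (6, 9), (6, 10), (6, 11), (6, 12), (6, 13), (6, 14), (6, 15), (7, 0), (7, 1), (7, 2), (7, 3), (7, 4), (7, 5), (7, 6), (7, 7), (7, 8), (7, 9), (7, 10), (7, 11), (7, 12), (7, 13), (7, 14), (7, 15)]
Holes: [(0, 0), (0, 1), (0, 2), (0, 3), (0, 4), (0, 5), (0, 6), (0, 7), (0, 8), (0, 9), (0, 10), (0, 11), (0, 12), (0, 13), (0, 14), (0, 15), (1, 0), (1, 1), (1, 2), (1, 3), (1, 4), (1, 5), (1, 6), (1, 7), (1, 8), (1, 9), (1, 10), (1, 11), (1, 12), (1, 13), (1, 14), (1, 15), (2, 0), (2, 1), (2, 2), (2, 3), (2, 4), (2, 5), (2, 6), (2, 7), (2, 8), (2, 9), (2, 10), (2, 11), (2, 12), (2, 13), (2, 14), (2, 15), (3, 0), (3, 1), (3, 2), (3, 3), (3, 4), (3, 5), (3, 6), (3, 7), (3, 8), (3, 9), (3, 10), (3, 11), (3, 12), (3, 13), (3, 14), (3, 15), (4, 0), (4, 1), (4, 2), (4, 3), (4, 4), (4, 5), (4, 6), (4, 7), (4, 8), (4, 9), (4, 10), (4, 11), (4, 12), (4, 13), (4, 14), (4, 15), (5, 0), (5, 1), (5, 2), (5, 3), (5, 4), (5, 5), (5, 6), (5, 7), (5, 8), (5, 9), (5, 10), (5, 11), (5, 12), (5, 13), (5, 14), (5, 15), (6, 0), (6, 1), (6, 2), (6, 3), (6, 4), (6, 5), (6, 6), (6, 7), (6, 8), (6, 9), (6, 10), (6, 11), (6, 12), (6, 13), (6, 14), (6, 15), (7, 0), (7, 1), (7, 2), (7, 3), (7, 4), (7, 5), (7, 6), (7, 7), (7, 8), (7, 9), (7, 10), (7, 11), (7, 12), (7, 13), (7, 14), (7, 15)]

Answer: yes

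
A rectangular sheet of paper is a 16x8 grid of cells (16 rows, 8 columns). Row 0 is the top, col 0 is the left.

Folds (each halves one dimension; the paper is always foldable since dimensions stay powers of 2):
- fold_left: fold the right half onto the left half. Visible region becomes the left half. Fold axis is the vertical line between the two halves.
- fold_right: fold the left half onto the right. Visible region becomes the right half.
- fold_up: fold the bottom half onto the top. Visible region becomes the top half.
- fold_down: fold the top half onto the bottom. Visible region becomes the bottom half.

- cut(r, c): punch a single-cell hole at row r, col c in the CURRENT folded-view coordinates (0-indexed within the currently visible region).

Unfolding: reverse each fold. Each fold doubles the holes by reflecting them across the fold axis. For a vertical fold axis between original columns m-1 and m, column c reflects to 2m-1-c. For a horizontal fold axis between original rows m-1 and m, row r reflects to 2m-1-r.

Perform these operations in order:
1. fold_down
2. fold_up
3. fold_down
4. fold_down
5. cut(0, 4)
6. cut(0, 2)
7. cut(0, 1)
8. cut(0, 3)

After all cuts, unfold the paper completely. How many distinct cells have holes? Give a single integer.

Answer: 64

Derivation:
Op 1 fold_down: fold axis h@8; visible region now rows[8,16) x cols[0,8) = 8x8
Op 2 fold_up: fold axis h@12; visible region now rows[8,12) x cols[0,8) = 4x8
Op 3 fold_down: fold axis h@10; visible region now rows[10,12) x cols[0,8) = 2x8
Op 4 fold_down: fold axis h@11; visible region now rows[11,12) x cols[0,8) = 1x8
Op 5 cut(0, 4): punch at orig (11,4); cuts so far [(11, 4)]; region rows[11,12) x cols[0,8) = 1x8
Op 6 cut(0, 2): punch at orig (11,2); cuts so far [(11, 2), (11, 4)]; region rows[11,12) x cols[0,8) = 1x8
Op 7 cut(0, 1): punch at orig (11,1); cuts so far [(11, 1), (11, 2), (11, 4)]; region rows[11,12) x cols[0,8) = 1x8
Op 8 cut(0, 3): punch at orig (11,3); cuts so far [(11, 1), (11, 2), (11, 3), (11, 4)]; region rows[11,12) x cols[0,8) = 1x8
Unfold 1 (reflect across h@11): 8 holes -> [(10, 1), (10, 2), (10, 3), (10, 4), (11, 1), (11, 2), (11, 3), (11, 4)]
Unfold 2 (reflect across h@10): 16 holes -> [(8, 1), (8, 2), (8, 3), (8, 4), (9, 1), (9, 2), (9, 3), (9, 4), (10, 1), (10, 2), (10, 3), (10, 4), (11, 1), (11, 2), (11, 3), (11, 4)]
Unfold 3 (reflect across h@12): 32 holes -> [(8, 1), (8, 2), (8, 3), (8, 4), (9, 1), (9, 2), (9, 3), (9, 4), (10, 1), (10, 2), (10, 3), (10, 4), (11, 1), (11, 2), (11, 3), (11, 4), (12, 1), (12, 2), (12, 3), (12, 4), (13, 1), (13, 2), (13, 3), (13, 4), (14, 1), (14, 2), (14, 3), (14, 4), (15, 1), (15, 2), (15, 3), (15, 4)]
Unfold 4 (reflect across h@8): 64 holes -> [(0, 1), (0, 2), (0, 3), (0, 4), (1, 1), (1, 2), (1, 3), (1, 4), (2, 1), (2, 2), (2, 3), (2, 4), (3, 1), (3, 2), (3, 3), (3, 4), (4, 1), (4, 2), (4, 3), (4, 4), (5, 1), (5, 2), (5, 3), (5, 4), (6, 1), (6, 2), (6, 3), (6, 4), (7, 1), (7, 2), (7, 3), (7, 4), (8, 1), (8, 2), (8, 3), (8, 4), (9, 1), (9, 2), (9, 3), (9, 4), (10, 1), (10, 2), (10, 3), (10, 4), (11, 1), (11, 2), (11, 3), (11, 4), (12, 1), (12, 2), (12, 3), (12, 4), (13, 1), (13, 2), (13, 3), (13, 4), (14, 1), (14, 2), (14, 3), (14, 4), (15, 1), (15, 2), (15, 3), (15, 4)]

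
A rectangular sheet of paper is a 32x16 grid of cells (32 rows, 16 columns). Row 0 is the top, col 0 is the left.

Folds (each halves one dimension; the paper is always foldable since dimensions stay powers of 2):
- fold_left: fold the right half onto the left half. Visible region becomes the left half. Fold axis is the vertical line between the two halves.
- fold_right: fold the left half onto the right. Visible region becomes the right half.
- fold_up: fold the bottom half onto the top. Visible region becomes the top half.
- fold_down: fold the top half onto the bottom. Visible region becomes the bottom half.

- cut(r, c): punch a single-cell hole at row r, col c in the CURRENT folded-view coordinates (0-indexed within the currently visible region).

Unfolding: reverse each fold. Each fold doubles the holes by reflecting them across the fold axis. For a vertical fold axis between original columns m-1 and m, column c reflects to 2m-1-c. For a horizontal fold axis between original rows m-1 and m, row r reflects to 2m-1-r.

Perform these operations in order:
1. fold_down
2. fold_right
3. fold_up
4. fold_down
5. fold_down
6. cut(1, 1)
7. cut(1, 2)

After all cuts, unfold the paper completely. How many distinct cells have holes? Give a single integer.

Op 1 fold_down: fold axis h@16; visible region now rows[16,32) x cols[0,16) = 16x16
Op 2 fold_right: fold axis v@8; visible region now rows[16,32) x cols[8,16) = 16x8
Op 3 fold_up: fold axis h@24; visible region now rows[16,24) x cols[8,16) = 8x8
Op 4 fold_down: fold axis h@20; visible region now rows[20,24) x cols[8,16) = 4x8
Op 5 fold_down: fold axis h@22; visible region now rows[22,24) x cols[8,16) = 2x8
Op 6 cut(1, 1): punch at orig (23,9); cuts so far [(23, 9)]; region rows[22,24) x cols[8,16) = 2x8
Op 7 cut(1, 2): punch at orig (23,10); cuts so far [(23, 9), (23, 10)]; region rows[22,24) x cols[8,16) = 2x8
Unfold 1 (reflect across h@22): 4 holes -> [(20, 9), (20, 10), (23, 9), (23, 10)]
Unfold 2 (reflect across h@20): 8 holes -> [(16, 9), (16, 10), (19, 9), (19, 10), (20, 9), (20, 10), (23, 9), (23, 10)]
Unfold 3 (reflect across h@24): 16 holes -> [(16, 9), (16, 10), (19, 9), (19, 10), (20, 9), (20, 10), (23, 9), (23, 10), (24, 9), (24, 10), (27, 9), (27, 10), (28, 9), (28, 10), (31, 9), (31, 10)]
Unfold 4 (reflect across v@8): 32 holes -> [(16, 5), (16, 6), (16, 9), (16, 10), (19, 5), (19, 6), (19, 9), (19, 10), (20, 5), (20, 6), (20, 9), (20, 10), (23, 5), (23, 6), (23, 9), (23, 10), (24, 5), (24, 6), (24, 9), (24, 10), (27, 5), (27, 6), (27, 9), (27, 10), (28, 5), (28, 6), (28, 9), (28, 10), (31, 5), (31, 6), (31, 9), (31, 10)]
Unfold 5 (reflect across h@16): 64 holes -> [(0, 5), (0, 6), (0, 9), (0, 10), (3, 5), (3, 6), (3, 9), (3, 10), (4, 5), (4, 6), (4, 9), (4, 10), (7, 5), (7, 6), (7, 9), (7, 10), (8, 5), (8, 6), (8, 9), (8, 10), (11, 5), (11, 6), (11, 9), (11, 10), (12, 5), (12, 6), (12, 9), (12, 10), (15, 5), (15, 6), (15, 9), (15, 10), (16, 5), (16, 6), (16, 9), (16, 10), (19, 5), (19, 6), (19, 9), (19, 10), (20, 5), (20, 6), (20, 9), (20, 10), (23, 5), (23, 6), (23, 9), (23, 10), (24, 5), (24, 6), (24, 9), (24, 10), (27, 5), (27, 6), (27, 9), (27, 10), (28, 5), (28, 6), (28, 9), (28, 10), (31, 5), (31, 6), (31, 9), (31, 10)]

Answer: 64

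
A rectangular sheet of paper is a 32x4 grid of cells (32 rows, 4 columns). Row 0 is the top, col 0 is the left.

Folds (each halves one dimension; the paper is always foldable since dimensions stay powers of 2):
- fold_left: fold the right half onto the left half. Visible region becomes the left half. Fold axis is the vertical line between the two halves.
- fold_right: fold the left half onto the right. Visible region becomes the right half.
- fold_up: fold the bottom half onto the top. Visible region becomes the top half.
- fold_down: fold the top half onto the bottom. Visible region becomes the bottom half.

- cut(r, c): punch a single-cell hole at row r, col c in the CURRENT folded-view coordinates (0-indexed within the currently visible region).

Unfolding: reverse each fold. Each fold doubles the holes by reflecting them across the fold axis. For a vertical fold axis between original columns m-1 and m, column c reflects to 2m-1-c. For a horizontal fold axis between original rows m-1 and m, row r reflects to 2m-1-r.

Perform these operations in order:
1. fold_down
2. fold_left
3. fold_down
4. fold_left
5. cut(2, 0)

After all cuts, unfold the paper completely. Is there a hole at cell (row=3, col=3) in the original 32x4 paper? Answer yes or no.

Op 1 fold_down: fold axis h@16; visible region now rows[16,32) x cols[0,4) = 16x4
Op 2 fold_left: fold axis v@2; visible region now rows[16,32) x cols[0,2) = 16x2
Op 3 fold_down: fold axis h@24; visible region now rows[24,32) x cols[0,2) = 8x2
Op 4 fold_left: fold axis v@1; visible region now rows[24,32) x cols[0,1) = 8x1
Op 5 cut(2, 0): punch at orig (26,0); cuts so far [(26, 0)]; region rows[24,32) x cols[0,1) = 8x1
Unfold 1 (reflect across v@1): 2 holes -> [(26, 0), (26, 1)]
Unfold 2 (reflect across h@24): 4 holes -> [(21, 0), (21, 1), (26, 0), (26, 1)]
Unfold 3 (reflect across v@2): 8 holes -> [(21, 0), (21, 1), (21, 2), (21, 3), (26, 0), (26, 1), (26, 2), (26, 3)]
Unfold 4 (reflect across h@16): 16 holes -> [(5, 0), (5, 1), (5, 2), (5, 3), (10, 0), (10, 1), (10, 2), (10, 3), (21, 0), (21, 1), (21, 2), (21, 3), (26, 0), (26, 1), (26, 2), (26, 3)]
Holes: [(5, 0), (5, 1), (5, 2), (5, 3), (10, 0), (10, 1), (10, 2), (10, 3), (21, 0), (21, 1), (21, 2), (21, 3), (26, 0), (26, 1), (26, 2), (26, 3)]

Answer: no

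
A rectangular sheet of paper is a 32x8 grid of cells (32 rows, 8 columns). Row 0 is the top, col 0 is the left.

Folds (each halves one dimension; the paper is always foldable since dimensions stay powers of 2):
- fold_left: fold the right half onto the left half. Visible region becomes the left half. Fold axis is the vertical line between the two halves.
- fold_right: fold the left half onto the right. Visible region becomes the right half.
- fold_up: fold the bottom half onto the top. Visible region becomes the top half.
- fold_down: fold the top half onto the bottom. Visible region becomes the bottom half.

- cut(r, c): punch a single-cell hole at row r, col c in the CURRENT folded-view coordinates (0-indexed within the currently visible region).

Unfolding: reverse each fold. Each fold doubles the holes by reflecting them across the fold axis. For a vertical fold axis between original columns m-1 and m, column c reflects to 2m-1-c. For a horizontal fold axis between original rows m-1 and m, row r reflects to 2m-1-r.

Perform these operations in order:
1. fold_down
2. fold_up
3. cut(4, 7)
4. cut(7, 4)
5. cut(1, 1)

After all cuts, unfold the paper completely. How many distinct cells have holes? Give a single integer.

Op 1 fold_down: fold axis h@16; visible region now rows[16,32) x cols[0,8) = 16x8
Op 2 fold_up: fold axis h@24; visible region now rows[16,24) x cols[0,8) = 8x8
Op 3 cut(4, 7): punch at orig (20,7); cuts so far [(20, 7)]; region rows[16,24) x cols[0,8) = 8x8
Op 4 cut(7, 4): punch at orig (23,4); cuts so far [(20, 7), (23, 4)]; region rows[16,24) x cols[0,8) = 8x8
Op 5 cut(1, 1): punch at orig (17,1); cuts so far [(17, 1), (20, 7), (23, 4)]; region rows[16,24) x cols[0,8) = 8x8
Unfold 1 (reflect across h@24): 6 holes -> [(17, 1), (20, 7), (23, 4), (24, 4), (27, 7), (30, 1)]
Unfold 2 (reflect across h@16): 12 holes -> [(1, 1), (4, 7), (7, 4), (8, 4), (11, 7), (14, 1), (17, 1), (20, 7), (23, 4), (24, 4), (27, 7), (30, 1)]

Answer: 12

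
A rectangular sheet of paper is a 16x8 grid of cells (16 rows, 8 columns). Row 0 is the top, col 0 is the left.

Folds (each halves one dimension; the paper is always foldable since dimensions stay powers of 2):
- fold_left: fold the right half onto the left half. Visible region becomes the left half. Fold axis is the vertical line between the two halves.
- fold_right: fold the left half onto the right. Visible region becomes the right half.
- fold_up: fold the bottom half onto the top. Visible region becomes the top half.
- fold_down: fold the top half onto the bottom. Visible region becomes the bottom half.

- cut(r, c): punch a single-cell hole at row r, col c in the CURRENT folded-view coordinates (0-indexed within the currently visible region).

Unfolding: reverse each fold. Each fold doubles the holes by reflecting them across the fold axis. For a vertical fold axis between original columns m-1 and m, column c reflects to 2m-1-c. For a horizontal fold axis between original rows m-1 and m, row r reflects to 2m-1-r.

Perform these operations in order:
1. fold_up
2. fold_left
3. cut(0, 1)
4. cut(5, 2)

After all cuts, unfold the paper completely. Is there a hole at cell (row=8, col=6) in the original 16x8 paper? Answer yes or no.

Op 1 fold_up: fold axis h@8; visible region now rows[0,8) x cols[0,8) = 8x8
Op 2 fold_left: fold axis v@4; visible region now rows[0,8) x cols[0,4) = 8x4
Op 3 cut(0, 1): punch at orig (0,1); cuts so far [(0, 1)]; region rows[0,8) x cols[0,4) = 8x4
Op 4 cut(5, 2): punch at orig (5,2); cuts so far [(0, 1), (5, 2)]; region rows[0,8) x cols[0,4) = 8x4
Unfold 1 (reflect across v@4): 4 holes -> [(0, 1), (0, 6), (5, 2), (5, 5)]
Unfold 2 (reflect across h@8): 8 holes -> [(0, 1), (0, 6), (5, 2), (5, 5), (10, 2), (10, 5), (15, 1), (15, 6)]
Holes: [(0, 1), (0, 6), (5, 2), (5, 5), (10, 2), (10, 5), (15, 1), (15, 6)]

Answer: no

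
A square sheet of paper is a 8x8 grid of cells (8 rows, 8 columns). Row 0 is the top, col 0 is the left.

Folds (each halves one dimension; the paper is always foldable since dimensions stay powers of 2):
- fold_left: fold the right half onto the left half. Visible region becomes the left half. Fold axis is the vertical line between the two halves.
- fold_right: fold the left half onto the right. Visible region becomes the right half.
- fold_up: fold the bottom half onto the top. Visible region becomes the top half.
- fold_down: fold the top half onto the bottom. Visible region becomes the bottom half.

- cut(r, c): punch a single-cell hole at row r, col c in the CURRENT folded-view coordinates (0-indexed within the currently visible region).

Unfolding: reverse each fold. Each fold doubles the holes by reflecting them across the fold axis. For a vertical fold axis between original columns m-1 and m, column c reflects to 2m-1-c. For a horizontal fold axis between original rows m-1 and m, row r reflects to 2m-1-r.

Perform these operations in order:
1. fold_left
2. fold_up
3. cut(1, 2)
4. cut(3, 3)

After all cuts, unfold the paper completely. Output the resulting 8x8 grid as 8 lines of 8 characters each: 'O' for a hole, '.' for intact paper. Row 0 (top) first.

Op 1 fold_left: fold axis v@4; visible region now rows[0,8) x cols[0,4) = 8x4
Op 2 fold_up: fold axis h@4; visible region now rows[0,4) x cols[0,4) = 4x4
Op 3 cut(1, 2): punch at orig (1,2); cuts so far [(1, 2)]; region rows[0,4) x cols[0,4) = 4x4
Op 4 cut(3, 3): punch at orig (3,3); cuts so far [(1, 2), (3, 3)]; region rows[0,4) x cols[0,4) = 4x4
Unfold 1 (reflect across h@4): 4 holes -> [(1, 2), (3, 3), (4, 3), (6, 2)]
Unfold 2 (reflect across v@4): 8 holes -> [(1, 2), (1, 5), (3, 3), (3, 4), (4, 3), (4, 4), (6, 2), (6, 5)]

Answer: ........
..O..O..
........
...OO...
...OO...
........
..O..O..
........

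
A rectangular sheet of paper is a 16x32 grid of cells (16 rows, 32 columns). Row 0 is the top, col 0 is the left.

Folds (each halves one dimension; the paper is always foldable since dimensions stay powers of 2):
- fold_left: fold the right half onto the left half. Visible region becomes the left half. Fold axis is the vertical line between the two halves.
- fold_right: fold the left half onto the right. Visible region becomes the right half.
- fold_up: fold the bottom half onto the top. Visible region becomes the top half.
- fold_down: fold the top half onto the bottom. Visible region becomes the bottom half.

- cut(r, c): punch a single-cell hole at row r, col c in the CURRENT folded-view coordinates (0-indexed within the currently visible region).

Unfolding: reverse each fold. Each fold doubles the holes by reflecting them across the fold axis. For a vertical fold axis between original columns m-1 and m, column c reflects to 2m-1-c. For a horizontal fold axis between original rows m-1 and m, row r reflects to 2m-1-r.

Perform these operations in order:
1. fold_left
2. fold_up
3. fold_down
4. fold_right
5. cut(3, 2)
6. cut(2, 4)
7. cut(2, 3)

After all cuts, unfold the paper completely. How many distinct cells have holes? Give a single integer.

Op 1 fold_left: fold axis v@16; visible region now rows[0,16) x cols[0,16) = 16x16
Op 2 fold_up: fold axis h@8; visible region now rows[0,8) x cols[0,16) = 8x16
Op 3 fold_down: fold axis h@4; visible region now rows[4,8) x cols[0,16) = 4x16
Op 4 fold_right: fold axis v@8; visible region now rows[4,8) x cols[8,16) = 4x8
Op 5 cut(3, 2): punch at orig (7,10); cuts so far [(7, 10)]; region rows[4,8) x cols[8,16) = 4x8
Op 6 cut(2, 4): punch at orig (6,12); cuts so far [(6, 12), (7, 10)]; region rows[4,8) x cols[8,16) = 4x8
Op 7 cut(2, 3): punch at orig (6,11); cuts so far [(6, 11), (6, 12), (7, 10)]; region rows[4,8) x cols[8,16) = 4x8
Unfold 1 (reflect across v@8): 6 holes -> [(6, 3), (6, 4), (6, 11), (6, 12), (7, 5), (7, 10)]
Unfold 2 (reflect across h@4): 12 holes -> [(0, 5), (0, 10), (1, 3), (1, 4), (1, 11), (1, 12), (6, 3), (6, 4), (6, 11), (6, 12), (7, 5), (7, 10)]
Unfold 3 (reflect across h@8): 24 holes -> [(0, 5), (0, 10), (1, 3), (1, 4), (1, 11), (1, 12), (6, 3), (6, 4), (6, 11), (6, 12), (7, 5), (7, 10), (8, 5), (8, 10), (9, 3), (9, 4), (9, 11), (9, 12), (14, 3), (14, 4), (14, 11), (14, 12), (15, 5), (15, 10)]
Unfold 4 (reflect across v@16): 48 holes -> [(0, 5), (0, 10), (0, 21), (0, 26), (1, 3), (1, 4), (1, 11), (1, 12), (1, 19), (1, 20), (1, 27), (1, 28), (6, 3), (6, 4), (6, 11), (6, 12), (6, 19), (6, 20), (6, 27), (6, 28), (7, 5), (7, 10), (7, 21), (7, 26), (8, 5), (8, 10), (8, 21), (8, 26), (9, 3), (9, 4), (9, 11), (9, 12), (9, 19), (9, 20), (9, 27), (9, 28), (14, 3), (14, 4), (14, 11), (14, 12), (14, 19), (14, 20), (14, 27), (14, 28), (15, 5), (15, 10), (15, 21), (15, 26)]

Answer: 48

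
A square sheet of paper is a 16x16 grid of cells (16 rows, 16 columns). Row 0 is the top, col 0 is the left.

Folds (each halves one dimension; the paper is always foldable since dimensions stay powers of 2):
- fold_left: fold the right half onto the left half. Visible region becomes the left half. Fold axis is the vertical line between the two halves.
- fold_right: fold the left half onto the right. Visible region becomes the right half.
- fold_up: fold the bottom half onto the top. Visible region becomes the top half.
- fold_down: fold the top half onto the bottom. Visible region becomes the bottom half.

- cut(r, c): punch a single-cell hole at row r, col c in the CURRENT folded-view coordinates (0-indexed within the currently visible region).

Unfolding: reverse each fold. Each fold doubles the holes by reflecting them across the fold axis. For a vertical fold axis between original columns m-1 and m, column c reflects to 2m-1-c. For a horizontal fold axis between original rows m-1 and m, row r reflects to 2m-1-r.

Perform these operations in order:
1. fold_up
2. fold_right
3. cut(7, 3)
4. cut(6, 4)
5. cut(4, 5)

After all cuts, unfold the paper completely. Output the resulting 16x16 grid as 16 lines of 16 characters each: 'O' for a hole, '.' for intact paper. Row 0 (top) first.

Op 1 fold_up: fold axis h@8; visible region now rows[0,8) x cols[0,16) = 8x16
Op 2 fold_right: fold axis v@8; visible region now rows[0,8) x cols[8,16) = 8x8
Op 3 cut(7, 3): punch at orig (7,11); cuts so far [(7, 11)]; region rows[0,8) x cols[8,16) = 8x8
Op 4 cut(6, 4): punch at orig (6,12); cuts so far [(6, 12), (7, 11)]; region rows[0,8) x cols[8,16) = 8x8
Op 5 cut(4, 5): punch at orig (4,13); cuts so far [(4, 13), (6, 12), (7, 11)]; region rows[0,8) x cols[8,16) = 8x8
Unfold 1 (reflect across v@8): 6 holes -> [(4, 2), (4, 13), (6, 3), (6, 12), (7, 4), (7, 11)]
Unfold 2 (reflect across h@8): 12 holes -> [(4, 2), (4, 13), (6, 3), (6, 12), (7, 4), (7, 11), (8, 4), (8, 11), (9, 3), (9, 12), (11, 2), (11, 13)]

Answer: ................
................
................
................
..O..........O..
................
...O........O...
....O......O....
....O......O....
...O........O...
................
..O..........O..
................
................
................
................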